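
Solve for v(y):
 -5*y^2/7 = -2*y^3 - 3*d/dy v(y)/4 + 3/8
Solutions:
 v(y) = C1 - 2*y^4/3 + 20*y^3/63 + y/2


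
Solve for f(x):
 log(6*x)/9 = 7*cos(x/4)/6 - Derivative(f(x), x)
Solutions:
 f(x) = C1 - x*log(x)/9 - x*log(6)/9 + x/9 + 14*sin(x/4)/3


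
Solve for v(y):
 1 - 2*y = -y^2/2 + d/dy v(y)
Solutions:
 v(y) = C1 + y^3/6 - y^2 + y


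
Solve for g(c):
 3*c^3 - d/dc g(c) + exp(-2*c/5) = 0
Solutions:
 g(c) = C1 + 3*c^4/4 - 5*exp(-2*c/5)/2


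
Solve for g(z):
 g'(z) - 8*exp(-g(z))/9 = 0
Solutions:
 g(z) = log(C1 + 8*z/9)


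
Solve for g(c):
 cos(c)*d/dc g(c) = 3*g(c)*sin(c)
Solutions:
 g(c) = C1/cos(c)^3


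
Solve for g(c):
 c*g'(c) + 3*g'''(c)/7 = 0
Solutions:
 g(c) = C1 + Integral(C2*airyai(-3^(2/3)*7^(1/3)*c/3) + C3*airybi(-3^(2/3)*7^(1/3)*c/3), c)


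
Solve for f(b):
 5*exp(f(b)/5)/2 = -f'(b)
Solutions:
 f(b) = 5*log(1/(C1 + 5*b)) + 5*log(10)


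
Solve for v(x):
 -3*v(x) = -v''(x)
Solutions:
 v(x) = C1*exp(-sqrt(3)*x) + C2*exp(sqrt(3)*x)


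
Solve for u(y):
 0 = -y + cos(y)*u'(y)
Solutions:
 u(y) = C1 + Integral(y/cos(y), y)


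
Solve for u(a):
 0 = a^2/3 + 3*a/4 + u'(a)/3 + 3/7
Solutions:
 u(a) = C1 - a^3/3 - 9*a^2/8 - 9*a/7


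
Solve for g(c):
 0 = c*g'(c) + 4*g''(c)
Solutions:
 g(c) = C1 + C2*erf(sqrt(2)*c/4)


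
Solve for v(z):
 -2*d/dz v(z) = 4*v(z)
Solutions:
 v(z) = C1*exp(-2*z)


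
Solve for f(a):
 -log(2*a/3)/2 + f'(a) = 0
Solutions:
 f(a) = C1 + a*log(a)/2 - a*log(3)/2 - a/2 + a*log(2)/2


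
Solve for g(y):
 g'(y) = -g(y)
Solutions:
 g(y) = C1*exp(-y)


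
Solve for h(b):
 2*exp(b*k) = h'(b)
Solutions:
 h(b) = C1 + 2*exp(b*k)/k


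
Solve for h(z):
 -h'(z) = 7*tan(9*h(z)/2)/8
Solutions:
 h(z) = -2*asin(C1*exp(-63*z/16))/9 + 2*pi/9
 h(z) = 2*asin(C1*exp(-63*z/16))/9


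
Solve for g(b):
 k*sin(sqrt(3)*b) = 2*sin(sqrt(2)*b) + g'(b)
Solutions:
 g(b) = C1 - sqrt(3)*k*cos(sqrt(3)*b)/3 + sqrt(2)*cos(sqrt(2)*b)


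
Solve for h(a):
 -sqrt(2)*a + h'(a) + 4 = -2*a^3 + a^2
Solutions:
 h(a) = C1 - a^4/2 + a^3/3 + sqrt(2)*a^2/2 - 4*a


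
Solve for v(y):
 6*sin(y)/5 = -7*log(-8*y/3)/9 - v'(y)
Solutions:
 v(y) = C1 - 7*y*log(-y)/9 - 7*y*log(2)/3 + 7*y/9 + 7*y*log(3)/9 + 6*cos(y)/5


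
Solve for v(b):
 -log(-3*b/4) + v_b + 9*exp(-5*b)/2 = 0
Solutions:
 v(b) = C1 + b*log(-b) + b*(-2*log(2) - 1 + log(3)) + 9*exp(-5*b)/10


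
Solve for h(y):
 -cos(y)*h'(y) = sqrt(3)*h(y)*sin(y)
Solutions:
 h(y) = C1*cos(y)^(sqrt(3))


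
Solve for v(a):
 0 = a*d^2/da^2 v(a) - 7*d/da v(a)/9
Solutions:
 v(a) = C1 + C2*a^(16/9)


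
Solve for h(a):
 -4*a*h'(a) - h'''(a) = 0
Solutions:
 h(a) = C1 + Integral(C2*airyai(-2^(2/3)*a) + C3*airybi(-2^(2/3)*a), a)


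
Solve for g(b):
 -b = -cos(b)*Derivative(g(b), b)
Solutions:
 g(b) = C1 + Integral(b/cos(b), b)


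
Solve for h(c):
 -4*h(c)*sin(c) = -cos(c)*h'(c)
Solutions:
 h(c) = C1/cos(c)^4


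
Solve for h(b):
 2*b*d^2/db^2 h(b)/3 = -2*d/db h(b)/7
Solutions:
 h(b) = C1 + C2*b^(4/7)


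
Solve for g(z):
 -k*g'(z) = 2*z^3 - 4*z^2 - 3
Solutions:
 g(z) = C1 - z^4/(2*k) + 4*z^3/(3*k) + 3*z/k


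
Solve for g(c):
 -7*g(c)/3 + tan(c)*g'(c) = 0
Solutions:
 g(c) = C1*sin(c)^(7/3)


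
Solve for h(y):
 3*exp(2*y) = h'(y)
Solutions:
 h(y) = C1 + 3*exp(2*y)/2


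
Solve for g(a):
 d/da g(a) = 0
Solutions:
 g(a) = C1


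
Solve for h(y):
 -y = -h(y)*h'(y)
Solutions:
 h(y) = -sqrt(C1 + y^2)
 h(y) = sqrt(C1 + y^2)


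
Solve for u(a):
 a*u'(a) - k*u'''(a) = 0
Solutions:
 u(a) = C1 + Integral(C2*airyai(a*(1/k)^(1/3)) + C3*airybi(a*(1/k)^(1/3)), a)


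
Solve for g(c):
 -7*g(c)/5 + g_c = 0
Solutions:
 g(c) = C1*exp(7*c/5)


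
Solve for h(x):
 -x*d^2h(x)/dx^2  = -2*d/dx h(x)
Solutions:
 h(x) = C1 + C2*x^3


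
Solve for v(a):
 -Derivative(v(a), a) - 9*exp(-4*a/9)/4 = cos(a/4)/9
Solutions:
 v(a) = C1 - 4*sin(a/4)/9 + 81*exp(-4*a/9)/16


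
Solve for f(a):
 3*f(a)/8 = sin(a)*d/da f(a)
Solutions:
 f(a) = C1*(cos(a) - 1)^(3/16)/(cos(a) + 1)^(3/16)


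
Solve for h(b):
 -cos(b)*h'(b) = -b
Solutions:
 h(b) = C1 + Integral(b/cos(b), b)


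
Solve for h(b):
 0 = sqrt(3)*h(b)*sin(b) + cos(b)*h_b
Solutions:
 h(b) = C1*cos(b)^(sqrt(3))


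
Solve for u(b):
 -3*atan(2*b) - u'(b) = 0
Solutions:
 u(b) = C1 - 3*b*atan(2*b) + 3*log(4*b^2 + 1)/4


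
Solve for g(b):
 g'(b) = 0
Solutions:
 g(b) = C1


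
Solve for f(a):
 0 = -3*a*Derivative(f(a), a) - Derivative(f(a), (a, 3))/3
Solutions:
 f(a) = C1 + Integral(C2*airyai(-3^(2/3)*a) + C3*airybi(-3^(2/3)*a), a)


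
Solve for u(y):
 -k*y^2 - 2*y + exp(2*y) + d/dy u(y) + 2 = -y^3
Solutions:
 u(y) = C1 + k*y^3/3 - y^4/4 + y^2 - 2*y - exp(2*y)/2


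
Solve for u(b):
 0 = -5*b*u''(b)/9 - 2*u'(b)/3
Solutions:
 u(b) = C1 + C2/b^(1/5)


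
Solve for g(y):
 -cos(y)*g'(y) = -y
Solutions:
 g(y) = C1 + Integral(y/cos(y), y)


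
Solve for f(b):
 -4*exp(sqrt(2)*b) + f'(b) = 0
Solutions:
 f(b) = C1 + 2*sqrt(2)*exp(sqrt(2)*b)


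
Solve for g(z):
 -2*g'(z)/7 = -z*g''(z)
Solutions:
 g(z) = C1 + C2*z^(9/7)


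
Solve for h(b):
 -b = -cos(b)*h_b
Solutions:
 h(b) = C1 + Integral(b/cos(b), b)


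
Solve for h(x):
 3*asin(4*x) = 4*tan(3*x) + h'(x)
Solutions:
 h(x) = C1 + 3*x*asin(4*x) + 3*sqrt(1 - 16*x^2)/4 + 4*log(cos(3*x))/3


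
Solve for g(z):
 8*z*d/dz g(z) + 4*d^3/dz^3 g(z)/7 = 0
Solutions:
 g(z) = C1 + Integral(C2*airyai(-14^(1/3)*z) + C3*airybi(-14^(1/3)*z), z)


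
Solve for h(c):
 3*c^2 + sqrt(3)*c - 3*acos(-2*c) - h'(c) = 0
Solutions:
 h(c) = C1 + c^3 + sqrt(3)*c^2/2 - 3*c*acos(-2*c) - 3*sqrt(1 - 4*c^2)/2


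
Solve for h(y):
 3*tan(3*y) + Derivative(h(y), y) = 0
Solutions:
 h(y) = C1 + log(cos(3*y))


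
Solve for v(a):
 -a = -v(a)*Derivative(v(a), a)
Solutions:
 v(a) = -sqrt(C1 + a^2)
 v(a) = sqrt(C1 + a^2)


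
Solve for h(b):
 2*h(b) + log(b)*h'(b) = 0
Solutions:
 h(b) = C1*exp(-2*li(b))


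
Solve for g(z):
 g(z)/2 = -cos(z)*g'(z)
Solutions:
 g(z) = C1*(sin(z) - 1)^(1/4)/(sin(z) + 1)^(1/4)


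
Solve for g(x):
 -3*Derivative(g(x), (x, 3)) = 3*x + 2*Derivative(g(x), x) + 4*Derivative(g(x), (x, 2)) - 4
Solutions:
 g(x) = C1 - 3*x^2/4 + 5*x + (C2*sin(sqrt(2)*x/3) + C3*cos(sqrt(2)*x/3))*exp(-2*x/3)


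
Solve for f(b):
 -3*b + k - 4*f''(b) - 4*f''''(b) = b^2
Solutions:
 f(b) = C1 + C2*b + C3*sin(b) + C4*cos(b) - b^4/48 - b^3/8 + b^2*(k + 2)/8


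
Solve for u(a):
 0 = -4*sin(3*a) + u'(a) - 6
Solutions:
 u(a) = C1 + 6*a - 4*cos(3*a)/3


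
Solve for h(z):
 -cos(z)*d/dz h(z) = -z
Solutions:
 h(z) = C1 + Integral(z/cos(z), z)


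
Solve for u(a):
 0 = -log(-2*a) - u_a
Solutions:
 u(a) = C1 - a*log(-a) + a*(1 - log(2))


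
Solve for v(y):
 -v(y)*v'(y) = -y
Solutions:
 v(y) = -sqrt(C1 + y^2)
 v(y) = sqrt(C1 + y^2)


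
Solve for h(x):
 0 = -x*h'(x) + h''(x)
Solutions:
 h(x) = C1 + C2*erfi(sqrt(2)*x/2)


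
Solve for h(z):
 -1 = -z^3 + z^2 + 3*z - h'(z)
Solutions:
 h(z) = C1 - z^4/4 + z^3/3 + 3*z^2/2 + z


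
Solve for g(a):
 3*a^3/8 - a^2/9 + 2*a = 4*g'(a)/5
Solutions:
 g(a) = C1 + 15*a^4/128 - 5*a^3/108 + 5*a^2/4


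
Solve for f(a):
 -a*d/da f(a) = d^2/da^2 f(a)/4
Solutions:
 f(a) = C1 + C2*erf(sqrt(2)*a)


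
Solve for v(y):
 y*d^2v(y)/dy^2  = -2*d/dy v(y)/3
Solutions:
 v(y) = C1 + C2*y^(1/3)


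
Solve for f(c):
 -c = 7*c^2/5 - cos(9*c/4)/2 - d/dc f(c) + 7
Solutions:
 f(c) = C1 + 7*c^3/15 + c^2/2 + 7*c - 2*sin(9*c/4)/9


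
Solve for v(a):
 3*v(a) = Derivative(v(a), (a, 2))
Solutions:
 v(a) = C1*exp(-sqrt(3)*a) + C2*exp(sqrt(3)*a)


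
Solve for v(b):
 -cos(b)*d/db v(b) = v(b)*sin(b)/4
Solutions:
 v(b) = C1*cos(b)^(1/4)


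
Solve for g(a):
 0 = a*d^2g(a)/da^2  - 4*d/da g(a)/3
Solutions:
 g(a) = C1 + C2*a^(7/3)


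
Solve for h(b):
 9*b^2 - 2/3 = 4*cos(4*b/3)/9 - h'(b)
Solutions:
 h(b) = C1 - 3*b^3 + 2*b/3 + sin(4*b/3)/3


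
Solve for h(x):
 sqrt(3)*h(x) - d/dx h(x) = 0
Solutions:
 h(x) = C1*exp(sqrt(3)*x)


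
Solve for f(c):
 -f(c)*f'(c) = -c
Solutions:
 f(c) = -sqrt(C1 + c^2)
 f(c) = sqrt(C1 + c^2)


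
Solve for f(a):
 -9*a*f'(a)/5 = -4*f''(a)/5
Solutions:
 f(a) = C1 + C2*erfi(3*sqrt(2)*a/4)


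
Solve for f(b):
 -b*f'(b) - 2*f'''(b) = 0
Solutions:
 f(b) = C1 + Integral(C2*airyai(-2^(2/3)*b/2) + C3*airybi(-2^(2/3)*b/2), b)


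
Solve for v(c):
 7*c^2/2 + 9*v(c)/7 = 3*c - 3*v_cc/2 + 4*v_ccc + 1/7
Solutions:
 v(c) = C1*exp(c*(-7^(2/3)*(24*sqrt(590) + 583)^(1/3) - 7*7^(1/3)/(24*sqrt(590) + 583)^(1/3) + 14)/112)*sin(sqrt(3)*7^(1/3)*c*(-7^(1/3)*(24*sqrt(590) + 583)^(1/3) + 7/(24*sqrt(590) + 583)^(1/3))/112) + C2*exp(c*(-7^(2/3)*(24*sqrt(590) + 583)^(1/3) - 7*7^(1/3)/(24*sqrt(590) + 583)^(1/3) + 14)/112)*cos(sqrt(3)*7^(1/3)*c*(-7^(1/3)*(24*sqrt(590) + 583)^(1/3) + 7/(24*sqrt(590) + 583)^(1/3))/112) + C3*exp(c*(7*7^(1/3)/(24*sqrt(590) + 583)^(1/3) + 7 + 7^(2/3)*(24*sqrt(590) + 583)^(1/3))/56) - 49*c^2/18 + 7*c/3 + 349/54


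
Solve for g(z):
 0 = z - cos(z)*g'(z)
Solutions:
 g(z) = C1 + Integral(z/cos(z), z)


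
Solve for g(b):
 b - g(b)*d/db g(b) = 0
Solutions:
 g(b) = -sqrt(C1 + b^2)
 g(b) = sqrt(C1 + b^2)


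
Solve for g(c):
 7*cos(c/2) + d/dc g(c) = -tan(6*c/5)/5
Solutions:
 g(c) = C1 + log(cos(6*c/5))/6 - 14*sin(c/2)


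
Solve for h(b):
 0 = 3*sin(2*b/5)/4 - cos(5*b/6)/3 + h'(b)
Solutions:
 h(b) = C1 + 2*sin(5*b/6)/5 + 15*cos(2*b/5)/8


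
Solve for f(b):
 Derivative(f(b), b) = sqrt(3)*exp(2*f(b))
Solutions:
 f(b) = log(-sqrt(-1/(C1 + sqrt(3)*b))) - log(2)/2
 f(b) = log(-1/(C1 + sqrt(3)*b))/2 - log(2)/2


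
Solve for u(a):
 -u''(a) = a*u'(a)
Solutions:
 u(a) = C1 + C2*erf(sqrt(2)*a/2)


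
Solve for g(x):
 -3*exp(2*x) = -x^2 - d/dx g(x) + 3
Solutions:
 g(x) = C1 - x^3/3 + 3*x + 3*exp(2*x)/2


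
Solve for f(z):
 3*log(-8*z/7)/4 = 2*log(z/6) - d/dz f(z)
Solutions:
 f(z) = C1 + 5*z*log(z)/4 + z*(-log(288) - 5/4 + 3*log(14)/4 - 3*I*pi/4)


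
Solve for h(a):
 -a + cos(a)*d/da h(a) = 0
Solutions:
 h(a) = C1 + Integral(a/cos(a), a)


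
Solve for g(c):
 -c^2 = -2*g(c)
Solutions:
 g(c) = c^2/2


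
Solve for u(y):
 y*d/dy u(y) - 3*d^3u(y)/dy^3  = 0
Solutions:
 u(y) = C1 + Integral(C2*airyai(3^(2/3)*y/3) + C3*airybi(3^(2/3)*y/3), y)


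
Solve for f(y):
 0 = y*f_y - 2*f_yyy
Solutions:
 f(y) = C1 + Integral(C2*airyai(2^(2/3)*y/2) + C3*airybi(2^(2/3)*y/2), y)


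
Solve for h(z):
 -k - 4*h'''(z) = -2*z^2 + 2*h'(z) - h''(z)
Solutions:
 h(z) = C1 - k*z/2 + z^3/3 + z^2/2 - 7*z/2 + (C2*sin(sqrt(31)*z/8) + C3*cos(sqrt(31)*z/8))*exp(z/8)


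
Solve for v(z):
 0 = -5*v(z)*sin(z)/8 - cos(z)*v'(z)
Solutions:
 v(z) = C1*cos(z)^(5/8)


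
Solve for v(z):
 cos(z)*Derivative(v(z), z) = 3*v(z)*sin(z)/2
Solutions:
 v(z) = C1/cos(z)^(3/2)


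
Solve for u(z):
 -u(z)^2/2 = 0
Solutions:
 u(z) = 0


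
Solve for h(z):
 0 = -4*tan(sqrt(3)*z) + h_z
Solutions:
 h(z) = C1 - 4*sqrt(3)*log(cos(sqrt(3)*z))/3


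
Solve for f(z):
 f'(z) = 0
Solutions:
 f(z) = C1


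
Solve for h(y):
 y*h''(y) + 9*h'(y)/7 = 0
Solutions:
 h(y) = C1 + C2/y^(2/7)


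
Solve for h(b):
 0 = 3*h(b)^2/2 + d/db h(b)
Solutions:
 h(b) = 2/(C1 + 3*b)


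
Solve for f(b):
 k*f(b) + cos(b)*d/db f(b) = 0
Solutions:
 f(b) = C1*exp(k*(log(sin(b) - 1) - log(sin(b) + 1))/2)


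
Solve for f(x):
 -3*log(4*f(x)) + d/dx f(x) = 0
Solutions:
 -Integral(1/(log(_y) + 2*log(2)), (_y, f(x)))/3 = C1 - x


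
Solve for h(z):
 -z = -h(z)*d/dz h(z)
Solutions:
 h(z) = -sqrt(C1 + z^2)
 h(z) = sqrt(C1 + z^2)


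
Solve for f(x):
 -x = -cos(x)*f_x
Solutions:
 f(x) = C1 + Integral(x/cos(x), x)


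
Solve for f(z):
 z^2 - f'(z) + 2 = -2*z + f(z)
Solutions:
 f(z) = C1*exp(-z) + z^2 + 2


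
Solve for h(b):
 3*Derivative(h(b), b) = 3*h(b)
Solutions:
 h(b) = C1*exp(b)


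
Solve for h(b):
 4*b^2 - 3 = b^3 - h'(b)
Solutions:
 h(b) = C1 + b^4/4 - 4*b^3/3 + 3*b


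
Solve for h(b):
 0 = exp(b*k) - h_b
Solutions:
 h(b) = C1 + exp(b*k)/k


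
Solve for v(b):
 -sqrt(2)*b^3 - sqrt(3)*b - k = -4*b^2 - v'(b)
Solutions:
 v(b) = C1 + sqrt(2)*b^4/4 - 4*b^3/3 + sqrt(3)*b^2/2 + b*k


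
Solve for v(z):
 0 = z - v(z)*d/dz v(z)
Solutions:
 v(z) = -sqrt(C1 + z^2)
 v(z) = sqrt(C1 + z^2)


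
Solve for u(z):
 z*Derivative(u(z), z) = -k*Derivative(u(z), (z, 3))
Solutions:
 u(z) = C1 + Integral(C2*airyai(z*(-1/k)^(1/3)) + C3*airybi(z*(-1/k)^(1/3)), z)


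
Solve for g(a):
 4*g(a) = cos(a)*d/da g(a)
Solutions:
 g(a) = C1*(sin(a)^2 + 2*sin(a) + 1)/(sin(a)^2 - 2*sin(a) + 1)


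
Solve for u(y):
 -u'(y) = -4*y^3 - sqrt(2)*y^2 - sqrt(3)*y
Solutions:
 u(y) = C1 + y^4 + sqrt(2)*y^3/3 + sqrt(3)*y^2/2


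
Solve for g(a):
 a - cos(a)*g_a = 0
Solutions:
 g(a) = C1 + Integral(a/cos(a), a)


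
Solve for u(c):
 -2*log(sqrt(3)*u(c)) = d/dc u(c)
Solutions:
 Integral(1/(2*log(_y) + log(3)), (_y, u(c))) = C1 - c


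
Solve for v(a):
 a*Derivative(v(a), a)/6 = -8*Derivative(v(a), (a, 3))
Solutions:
 v(a) = C1 + Integral(C2*airyai(-6^(2/3)*a/12) + C3*airybi(-6^(2/3)*a/12), a)


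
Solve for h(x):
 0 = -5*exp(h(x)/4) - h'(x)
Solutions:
 h(x) = 4*log(1/(C1 + 5*x)) + 8*log(2)


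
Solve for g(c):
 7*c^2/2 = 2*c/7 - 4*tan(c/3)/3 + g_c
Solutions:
 g(c) = C1 + 7*c^3/6 - c^2/7 - 4*log(cos(c/3))


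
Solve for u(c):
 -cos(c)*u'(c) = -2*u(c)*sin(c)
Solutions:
 u(c) = C1/cos(c)^2


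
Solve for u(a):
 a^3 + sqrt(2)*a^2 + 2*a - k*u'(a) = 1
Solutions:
 u(a) = C1 + a^4/(4*k) + sqrt(2)*a^3/(3*k) + a^2/k - a/k


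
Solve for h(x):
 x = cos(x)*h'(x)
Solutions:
 h(x) = C1 + Integral(x/cos(x), x)


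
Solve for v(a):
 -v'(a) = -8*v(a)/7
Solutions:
 v(a) = C1*exp(8*a/7)


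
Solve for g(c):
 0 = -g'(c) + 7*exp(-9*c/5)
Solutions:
 g(c) = C1 - 35*exp(-9*c/5)/9


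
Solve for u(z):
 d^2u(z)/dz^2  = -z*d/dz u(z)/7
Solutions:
 u(z) = C1 + C2*erf(sqrt(14)*z/14)


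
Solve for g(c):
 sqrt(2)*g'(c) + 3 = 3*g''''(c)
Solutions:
 g(c) = C1 + C4*exp(2^(1/6)*3^(2/3)*c/3) - 3*sqrt(2)*c/2 + (C2*sin(6^(1/6)*c/2) + C3*cos(6^(1/6)*c/2))*exp(-2^(1/6)*3^(2/3)*c/6)


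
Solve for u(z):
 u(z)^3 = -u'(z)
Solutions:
 u(z) = -sqrt(2)*sqrt(-1/(C1 - z))/2
 u(z) = sqrt(2)*sqrt(-1/(C1 - z))/2


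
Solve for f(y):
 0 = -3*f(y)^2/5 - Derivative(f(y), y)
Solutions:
 f(y) = 5/(C1 + 3*y)


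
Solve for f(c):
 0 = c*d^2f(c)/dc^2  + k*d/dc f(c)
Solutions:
 f(c) = C1 + c^(1 - re(k))*(C2*sin(log(c)*Abs(im(k))) + C3*cos(log(c)*im(k)))


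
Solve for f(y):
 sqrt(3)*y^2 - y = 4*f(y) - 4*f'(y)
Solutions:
 f(y) = C1*exp(y) + sqrt(3)*y^2/4 - y/4 + sqrt(3)*y/2 - 1/4 + sqrt(3)/2


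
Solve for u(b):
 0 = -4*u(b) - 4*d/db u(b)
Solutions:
 u(b) = C1*exp(-b)


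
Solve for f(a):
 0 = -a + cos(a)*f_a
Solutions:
 f(a) = C1 + Integral(a/cos(a), a)


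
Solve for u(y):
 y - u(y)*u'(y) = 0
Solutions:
 u(y) = -sqrt(C1 + y^2)
 u(y) = sqrt(C1 + y^2)


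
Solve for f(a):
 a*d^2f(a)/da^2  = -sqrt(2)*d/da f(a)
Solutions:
 f(a) = C1 + C2*a^(1 - sqrt(2))


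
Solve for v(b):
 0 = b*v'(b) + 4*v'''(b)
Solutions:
 v(b) = C1 + Integral(C2*airyai(-2^(1/3)*b/2) + C3*airybi(-2^(1/3)*b/2), b)


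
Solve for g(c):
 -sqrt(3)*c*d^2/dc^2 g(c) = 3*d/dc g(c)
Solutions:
 g(c) = C1 + C2*c^(1 - sqrt(3))


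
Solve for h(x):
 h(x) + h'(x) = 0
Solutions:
 h(x) = C1*exp(-x)


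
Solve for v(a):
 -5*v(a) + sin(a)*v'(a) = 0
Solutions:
 v(a) = C1*sqrt(cos(a) - 1)*(cos(a)^2 - 2*cos(a) + 1)/(sqrt(cos(a) + 1)*(cos(a)^2 + 2*cos(a) + 1))


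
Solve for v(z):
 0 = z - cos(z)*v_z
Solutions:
 v(z) = C1 + Integral(z/cos(z), z)


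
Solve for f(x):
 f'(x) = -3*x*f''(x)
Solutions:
 f(x) = C1 + C2*x^(2/3)


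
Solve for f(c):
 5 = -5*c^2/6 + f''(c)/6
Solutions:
 f(c) = C1 + C2*c + 5*c^4/12 + 15*c^2


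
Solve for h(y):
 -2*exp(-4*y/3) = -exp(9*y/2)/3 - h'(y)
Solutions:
 h(y) = C1 - 2*exp(9*y/2)/27 - 3*exp(-4*y/3)/2


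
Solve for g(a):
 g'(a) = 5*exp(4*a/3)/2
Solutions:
 g(a) = C1 + 15*exp(4*a/3)/8


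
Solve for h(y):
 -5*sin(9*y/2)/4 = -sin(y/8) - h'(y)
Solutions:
 h(y) = C1 + 8*cos(y/8) - 5*cos(9*y/2)/18


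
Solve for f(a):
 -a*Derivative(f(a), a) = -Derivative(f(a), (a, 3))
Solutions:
 f(a) = C1 + Integral(C2*airyai(a) + C3*airybi(a), a)


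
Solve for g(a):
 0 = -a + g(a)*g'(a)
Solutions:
 g(a) = -sqrt(C1 + a^2)
 g(a) = sqrt(C1 + a^2)


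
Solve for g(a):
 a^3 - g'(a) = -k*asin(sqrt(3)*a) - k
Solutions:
 g(a) = C1 + a^4/4 + a*k + k*(a*asin(sqrt(3)*a) + sqrt(3)*sqrt(1 - 3*a^2)/3)


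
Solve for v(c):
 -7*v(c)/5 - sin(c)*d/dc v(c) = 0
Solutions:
 v(c) = C1*(cos(c) + 1)^(7/10)/(cos(c) - 1)^(7/10)


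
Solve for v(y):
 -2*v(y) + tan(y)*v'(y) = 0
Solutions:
 v(y) = C1*sin(y)^2


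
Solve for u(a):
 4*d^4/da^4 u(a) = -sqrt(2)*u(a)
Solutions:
 u(a) = (C1*sin(2^(1/8)*a/2) + C2*cos(2^(1/8)*a/2))*exp(-2^(1/8)*a/2) + (C3*sin(2^(1/8)*a/2) + C4*cos(2^(1/8)*a/2))*exp(2^(1/8)*a/2)


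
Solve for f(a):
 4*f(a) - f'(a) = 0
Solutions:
 f(a) = C1*exp(4*a)


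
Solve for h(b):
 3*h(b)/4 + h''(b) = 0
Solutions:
 h(b) = C1*sin(sqrt(3)*b/2) + C2*cos(sqrt(3)*b/2)


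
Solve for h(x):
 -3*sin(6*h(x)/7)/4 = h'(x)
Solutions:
 3*x/4 + 7*log(cos(6*h(x)/7) - 1)/12 - 7*log(cos(6*h(x)/7) + 1)/12 = C1


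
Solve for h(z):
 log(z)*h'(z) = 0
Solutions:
 h(z) = C1


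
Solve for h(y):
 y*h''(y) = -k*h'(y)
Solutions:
 h(y) = C1 + y^(1 - re(k))*(C2*sin(log(y)*Abs(im(k))) + C3*cos(log(y)*im(k)))


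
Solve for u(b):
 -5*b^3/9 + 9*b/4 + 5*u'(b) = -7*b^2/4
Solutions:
 u(b) = C1 + b^4/36 - 7*b^3/60 - 9*b^2/40


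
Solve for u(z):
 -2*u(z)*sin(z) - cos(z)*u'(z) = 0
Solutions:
 u(z) = C1*cos(z)^2


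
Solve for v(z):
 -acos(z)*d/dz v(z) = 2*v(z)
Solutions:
 v(z) = C1*exp(-2*Integral(1/acos(z), z))


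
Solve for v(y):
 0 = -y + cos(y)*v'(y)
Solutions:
 v(y) = C1 + Integral(y/cos(y), y)


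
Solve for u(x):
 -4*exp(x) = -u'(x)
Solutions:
 u(x) = C1 + 4*exp(x)


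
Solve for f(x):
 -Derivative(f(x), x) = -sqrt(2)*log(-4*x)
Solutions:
 f(x) = C1 + sqrt(2)*x*log(-x) + sqrt(2)*x*(-1 + 2*log(2))


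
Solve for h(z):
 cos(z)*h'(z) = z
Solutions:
 h(z) = C1 + Integral(z/cos(z), z)


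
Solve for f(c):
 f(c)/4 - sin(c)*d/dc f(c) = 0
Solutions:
 f(c) = C1*(cos(c) - 1)^(1/8)/(cos(c) + 1)^(1/8)


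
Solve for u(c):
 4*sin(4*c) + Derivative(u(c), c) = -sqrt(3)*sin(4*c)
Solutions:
 u(c) = C1 + sqrt(3)*cos(4*c)/4 + cos(4*c)


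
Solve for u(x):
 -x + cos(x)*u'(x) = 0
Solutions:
 u(x) = C1 + Integral(x/cos(x), x)


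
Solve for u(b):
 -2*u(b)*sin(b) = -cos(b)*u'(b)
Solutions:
 u(b) = C1/cos(b)^2


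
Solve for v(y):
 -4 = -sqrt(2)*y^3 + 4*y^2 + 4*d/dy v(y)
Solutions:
 v(y) = C1 + sqrt(2)*y^4/16 - y^3/3 - y


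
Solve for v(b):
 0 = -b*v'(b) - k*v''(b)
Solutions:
 v(b) = C1 + C2*sqrt(k)*erf(sqrt(2)*b*sqrt(1/k)/2)


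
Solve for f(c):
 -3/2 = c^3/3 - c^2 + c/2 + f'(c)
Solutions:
 f(c) = C1 - c^4/12 + c^3/3 - c^2/4 - 3*c/2


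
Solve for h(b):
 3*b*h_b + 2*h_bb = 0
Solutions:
 h(b) = C1 + C2*erf(sqrt(3)*b/2)


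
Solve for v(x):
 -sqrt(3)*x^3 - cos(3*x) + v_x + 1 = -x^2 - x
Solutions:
 v(x) = C1 + sqrt(3)*x^4/4 - x^3/3 - x^2/2 - x + sin(3*x)/3


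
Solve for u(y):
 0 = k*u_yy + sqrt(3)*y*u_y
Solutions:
 u(y) = C1 + C2*sqrt(k)*erf(sqrt(2)*3^(1/4)*y*sqrt(1/k)/2)


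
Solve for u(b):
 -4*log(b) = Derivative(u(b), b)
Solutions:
 u(b) = C1 - 4*b*log(b) + 4*b


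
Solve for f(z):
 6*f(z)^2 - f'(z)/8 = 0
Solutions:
 f(z) = -1/(C1 + 48*z)


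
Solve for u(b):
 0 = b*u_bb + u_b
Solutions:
 u(b) = C1 + C2*log(b)


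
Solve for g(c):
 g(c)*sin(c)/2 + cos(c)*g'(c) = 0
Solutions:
 g(c) = C1*sqrt(cos(c))


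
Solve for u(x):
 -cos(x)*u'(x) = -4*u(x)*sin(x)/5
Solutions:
 u(x) = C1/cos(x)^(4/5)


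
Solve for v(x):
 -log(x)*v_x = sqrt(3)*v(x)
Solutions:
 v(x) = C1*exp(-sqrt(3)*li(x))


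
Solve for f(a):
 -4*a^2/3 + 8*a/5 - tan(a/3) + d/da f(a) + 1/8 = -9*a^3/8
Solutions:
 f(a) = C1 - 9*a^4/32 + 4*a^3/9 - 4*a^2/5 - a/8 - 3*log(cos(a/3))


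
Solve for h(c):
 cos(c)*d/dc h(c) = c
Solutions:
 h(c) = C1 + Integral(c/cos(c), c)


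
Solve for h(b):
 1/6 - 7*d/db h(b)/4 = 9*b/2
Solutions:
 h(b) = C1 - 9*b^2/7 + 2*b/21


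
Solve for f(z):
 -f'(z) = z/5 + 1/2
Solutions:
 f(z) = C1 - z^2/10 - z/2


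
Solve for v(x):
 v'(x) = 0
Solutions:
 v(x) = C1


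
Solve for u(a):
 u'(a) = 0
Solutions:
 u(a) = C1


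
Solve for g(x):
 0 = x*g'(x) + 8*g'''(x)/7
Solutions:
 g(x) = C1 + Integral(C2*airyai(-7^(1/3)*x/2) + C3*airybi(-7^(1/3)*x/2), x)


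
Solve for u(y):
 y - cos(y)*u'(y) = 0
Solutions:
 u(y) = C1 + Integral(y/cos(y), y)


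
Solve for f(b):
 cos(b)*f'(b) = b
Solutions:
 f(b) = C1 + Integral(b/cos(b), b)


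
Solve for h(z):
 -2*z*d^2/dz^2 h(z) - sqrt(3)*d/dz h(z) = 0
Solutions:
 h(z) = C1 + C2*z^(1 - sqrt(3)/2)


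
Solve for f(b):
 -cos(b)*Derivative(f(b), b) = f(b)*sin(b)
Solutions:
 f(b) = C1*cos(b)


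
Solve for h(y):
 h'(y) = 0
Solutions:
 h(y) = C1


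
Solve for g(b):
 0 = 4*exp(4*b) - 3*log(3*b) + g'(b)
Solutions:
 g(b) = C1 + 3*b*log(b) + 3*b*(-1 + log(3)) - exp(4*b)


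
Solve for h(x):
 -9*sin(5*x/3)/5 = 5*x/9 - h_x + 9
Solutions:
 h(x) = C1 + 5*x^2/18 + 9*x - 27*cos(5*x/3)/25


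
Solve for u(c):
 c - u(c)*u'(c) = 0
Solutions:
 u(c) = -sqrt(C1 + c^2)
 u(c) = sqrt(C1 + c^2)


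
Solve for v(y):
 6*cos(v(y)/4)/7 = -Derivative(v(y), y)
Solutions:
 6*y/7 - 2*log(sin(v(y)/4) - 1) + 2*log(sin(v(y)/4) + 1) = C1


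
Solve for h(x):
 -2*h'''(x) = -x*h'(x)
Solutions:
 h(x) = C1 + Integral(C2*airyai(2^(2/3)*x/2) + C3*airybi(2^(2/3)*x/2), x)


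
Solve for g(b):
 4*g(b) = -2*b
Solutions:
 g(b) = -b/2


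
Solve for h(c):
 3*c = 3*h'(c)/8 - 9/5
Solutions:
 h(c) = C1 + 4*c^2 + 24*c/5


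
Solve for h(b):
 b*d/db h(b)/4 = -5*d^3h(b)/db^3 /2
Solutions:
 h(b) = C1 + Integral(C2*airyai(-10^(2/3)*b/10) + C3*airybi(-10^(2/3)*b/10), b)


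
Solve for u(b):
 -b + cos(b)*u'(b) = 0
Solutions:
 u(b) = C1 + Integral(b/cos(b), b)


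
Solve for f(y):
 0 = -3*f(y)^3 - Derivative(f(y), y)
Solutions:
 f(y) = -sqrt(2)*sqrt(-1/(C1 - 3*y))/2
 f(y) = sqrt(2)*sqrt(-1/(C1 - 3*y))/2


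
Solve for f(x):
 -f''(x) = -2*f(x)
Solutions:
 f(x) = C1*exp(-sqrt(2)*x) + C2*exp(sqrt(2)*x)


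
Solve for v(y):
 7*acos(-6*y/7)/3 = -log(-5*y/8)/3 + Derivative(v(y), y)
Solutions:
 v(y) = C1 + y*log(-y)/3 + 7*y*acos(-6*y/7)/3 - y*log(2) - y/3 + y*log(5)/3 + 7*sqrt(49 - 36*y^2)/18


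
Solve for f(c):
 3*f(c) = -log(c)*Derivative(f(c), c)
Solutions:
 f(c) = C1*exp(-3*li(c))


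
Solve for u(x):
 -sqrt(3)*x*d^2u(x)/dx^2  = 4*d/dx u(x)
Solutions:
 u(x) = C1 + C2*x^(1 - 4*sqrt(3)/3)


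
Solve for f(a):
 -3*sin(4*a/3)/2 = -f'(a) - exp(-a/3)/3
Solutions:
 f(a) = C1 - 9*cos(4*a/3)/8 + exp(-a/3)


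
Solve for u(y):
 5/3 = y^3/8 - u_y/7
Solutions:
 u(y) = C1 + 7*y^4/32 - 35*y/3


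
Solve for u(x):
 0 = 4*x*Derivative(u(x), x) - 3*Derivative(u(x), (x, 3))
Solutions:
 u(x) = C1 + Integral(C2*airyai(6^(2/3)*x/3) + C3*airybi(6^(2/3)*x/3), x)


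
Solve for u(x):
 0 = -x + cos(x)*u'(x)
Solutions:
 u(x) = C1 + Integral(x/cos(x), x)


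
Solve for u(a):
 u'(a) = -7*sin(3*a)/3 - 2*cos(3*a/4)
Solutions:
 u(a) = C1 - 8*sin(3*a/4)/3 + 7*cos(3*a)/9


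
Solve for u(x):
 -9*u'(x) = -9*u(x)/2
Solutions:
 u(x) = C1*exp(x/2)


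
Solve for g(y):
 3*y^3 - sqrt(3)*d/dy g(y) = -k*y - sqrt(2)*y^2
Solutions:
 g(y) = C1 + sqrt(3)*k*y^2/6 + sqrt(3)*y^4/4 + sqrt(6)*y^3/9


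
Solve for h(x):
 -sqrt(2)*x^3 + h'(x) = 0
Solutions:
 h(x) = C1 + sqrt(2)*x^4/4


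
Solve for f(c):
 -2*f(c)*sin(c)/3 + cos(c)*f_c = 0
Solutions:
 f(c) = C1/cos(c)^(2/3)


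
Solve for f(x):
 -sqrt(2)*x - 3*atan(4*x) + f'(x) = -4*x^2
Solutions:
 f(x) = C1 - 4*x^3/3 + sqrt(2)*x^2/2 + 3*x*atan(4*x) - 3*log(16*x^2 + 1)/8


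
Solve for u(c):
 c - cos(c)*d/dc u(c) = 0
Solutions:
 u(c) = C1 + Integral(c/cos(c), c)


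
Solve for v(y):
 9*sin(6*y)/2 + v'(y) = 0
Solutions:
 v(y) = C1 + 3*cos(6*y)/4


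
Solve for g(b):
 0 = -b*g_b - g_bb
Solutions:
 g(b) = C1 + C2*erf(sqrt(2)*b/2)


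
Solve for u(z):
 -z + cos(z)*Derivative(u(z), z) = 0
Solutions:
 u(z) = C1 + Integral(z/cos(z), z)


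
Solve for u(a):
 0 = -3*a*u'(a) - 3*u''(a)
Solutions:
 u(a) = C1 + C2*erf(sqrt(2)*a/2)


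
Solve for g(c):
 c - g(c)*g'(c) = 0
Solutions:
 g(c) = -sqrt(C1 + c^2)
 g(c) = sqrt(C1 + c^2)


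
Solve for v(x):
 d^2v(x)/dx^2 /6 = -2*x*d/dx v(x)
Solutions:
 v(x) = C1 + C2*erf(sqrt(6)*x)


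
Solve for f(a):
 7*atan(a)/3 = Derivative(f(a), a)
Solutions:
 f(a) = C1 + 7*a*atan(a)/3 - 7*log(a^2 + 1)/6


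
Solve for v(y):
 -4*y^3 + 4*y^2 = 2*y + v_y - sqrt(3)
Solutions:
 v(y) = C1 - y^4 + 4*y^3/3 - y^2 + sqrt(3)*y


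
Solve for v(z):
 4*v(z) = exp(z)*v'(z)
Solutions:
 v(z) = C1*exp(-4*exp(-z))


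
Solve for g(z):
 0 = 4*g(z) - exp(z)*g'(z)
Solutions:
 g(z) = C1*exp(-4*exp(-z))


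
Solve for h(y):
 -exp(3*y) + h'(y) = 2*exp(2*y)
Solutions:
 h(y) = C1 + exp(3*y)/3 + exp(2*y)


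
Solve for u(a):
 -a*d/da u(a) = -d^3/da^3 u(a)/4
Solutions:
 u(a) = C1 + Integral(C2*airyai(2^(2/3)*a) + C3*airybi(2^(2/3)*a), a)


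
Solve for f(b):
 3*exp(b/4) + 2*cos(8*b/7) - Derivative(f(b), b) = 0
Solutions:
 f(b) = C1 + 12*exp(b/4) + 7*sin(8*b/7)/4


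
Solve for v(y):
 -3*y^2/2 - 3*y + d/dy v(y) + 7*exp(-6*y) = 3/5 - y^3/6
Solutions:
 v(y) = C1 - y^4/24 + y^3/2 + 3*y^2/2 + 3*y/5 + 7*exp(-6*y)/6


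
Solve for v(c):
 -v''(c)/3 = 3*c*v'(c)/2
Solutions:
 v(c) = C1 + C2*erf(3*c/2)


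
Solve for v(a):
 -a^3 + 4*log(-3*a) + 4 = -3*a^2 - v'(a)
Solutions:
 v(a) = C1 + a^4/4 - a^3 - 4*a*log(-a) - 4*a*log(3)


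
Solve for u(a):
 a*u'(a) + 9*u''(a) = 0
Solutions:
 u(a) = C1 + C2*erf(sqrt(2)*a/6)


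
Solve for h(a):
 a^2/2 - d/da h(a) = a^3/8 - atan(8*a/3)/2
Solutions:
 h(a) = C1 - a^4/32 + a^3/6 + a*atan(8*a/3)/2 - 3*log(64*a^2 + 9)/32


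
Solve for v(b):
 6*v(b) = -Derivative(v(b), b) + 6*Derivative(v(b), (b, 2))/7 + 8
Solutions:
 v(b) = C1*exp(b*(7 - sqrt(1057))/12) + C2*exp(b*(7 + sqrt(1057))/12) + 4/3


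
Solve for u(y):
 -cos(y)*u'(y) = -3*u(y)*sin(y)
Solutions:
 u(y) = C1/cos(y)^3


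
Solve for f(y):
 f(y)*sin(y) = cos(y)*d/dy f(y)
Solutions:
 f(y) = C1/cos(y)


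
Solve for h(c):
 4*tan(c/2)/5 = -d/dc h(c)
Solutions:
 h(c) = C1 + 8*log(cos(c/2))/5


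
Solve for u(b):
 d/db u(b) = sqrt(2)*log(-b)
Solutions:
 u(b) = C1 + sqrt(2)*b*log(-b) - sqrt(2)*b


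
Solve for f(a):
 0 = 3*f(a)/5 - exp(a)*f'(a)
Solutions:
 f(a) = C1*exp(-3*exp(-a)/5)


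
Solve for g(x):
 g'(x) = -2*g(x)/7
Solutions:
 g(x) = C1*exp(-2*x/7)


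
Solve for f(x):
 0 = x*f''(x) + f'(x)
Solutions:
 f(x) = C1 + C2*log(x)


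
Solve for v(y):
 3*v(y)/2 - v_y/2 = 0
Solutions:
 v(y) = C1*exp(3*y)


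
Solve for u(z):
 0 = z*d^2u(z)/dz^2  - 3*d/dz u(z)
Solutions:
 u(z) = C1 + C2*z^4


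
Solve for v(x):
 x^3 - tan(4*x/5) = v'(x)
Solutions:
 v(x) = C1 + x^4/4 + 5*log(cos(4*x/5))/4


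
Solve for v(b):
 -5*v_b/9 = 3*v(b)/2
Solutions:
 v(b) = C1*exp(-27*b/10)


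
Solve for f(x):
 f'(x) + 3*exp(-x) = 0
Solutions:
 f(x) = C1 + 3*exp(-x)


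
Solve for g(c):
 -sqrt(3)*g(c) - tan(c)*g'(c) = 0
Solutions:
 g(c) = C1/sin(c)^(sqrt(3))


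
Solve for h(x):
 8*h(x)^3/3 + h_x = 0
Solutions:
 h(x) = -sqrt(6)*sqrt(-1/(C1 - 8*x))/2
 h(x) = sqrt(6)*sqrt(-1/(C1 - 8*x))/2


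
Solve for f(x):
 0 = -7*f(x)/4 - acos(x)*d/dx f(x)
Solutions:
 f(x) = C1*exp(-7*Integral(1/acos(x), x)/4)


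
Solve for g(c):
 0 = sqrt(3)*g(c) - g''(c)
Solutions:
 g(c) = C1*exp(-3^(1/4)*c) + C2*exp(3^(1/4)*c)


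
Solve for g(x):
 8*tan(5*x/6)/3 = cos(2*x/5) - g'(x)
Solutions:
 g(x) = C1 + 16*log(cos(5*x/6))/5 + 5*sin(2*x/5)/2


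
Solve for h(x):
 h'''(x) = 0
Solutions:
 h(x) = C1 + C2*x + C3*x^2


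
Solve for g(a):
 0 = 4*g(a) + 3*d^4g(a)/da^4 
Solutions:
 g(a) = (C1*sin(3^(3/4)*a/3) + C2*cos(3^(3/4)*a/3))*exp(-3^(3/4)*a/3) + (C3*sin(3^(3/4)*a/3) + C4*cos(3^(3/4)*a/3))*exp(3^(3/4)*a/3)


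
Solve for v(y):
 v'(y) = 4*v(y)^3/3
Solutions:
 v(y) = -sqrt(6)*sqrt(-1/(C1 + 4*y))/2
 v(y) = sqrt(6)*sqrt(-1/(C1 + 4*y))/2


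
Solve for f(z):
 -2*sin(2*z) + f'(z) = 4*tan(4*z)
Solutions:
 f(z) = C1 - log(cos(4*z)) - cos(2*z)


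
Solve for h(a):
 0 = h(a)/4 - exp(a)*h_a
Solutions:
 h(a) = C1*exp(-exp(-a)/4)


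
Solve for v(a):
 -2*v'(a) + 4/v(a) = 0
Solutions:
 v(a) = -sqrt(C1 + 4*a)
 v(a) = sqrt(C1 + 4*a)


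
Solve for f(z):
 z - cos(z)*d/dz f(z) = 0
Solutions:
 f(z) = C1 + Integral(z/cos(z), z)


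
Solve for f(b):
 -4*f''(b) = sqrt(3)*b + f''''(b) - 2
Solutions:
 f(b) = C1 + C2*b + C3*sin(2*b) + C4*cos(2*b) - sqrt(3)*b^3/24 + b^2/4


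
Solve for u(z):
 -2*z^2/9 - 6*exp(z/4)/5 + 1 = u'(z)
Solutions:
 u(z) = C1 - 2*z^3/27 + z - 24*exp(z/4)/5


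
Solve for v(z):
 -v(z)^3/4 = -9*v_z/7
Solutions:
 v(z) = -3*sqrt(2)*sqrt(-1/(C1 + 7*z))
 v(z) = 3*sqrt(2)*sqrt(-1/(C1 + 7*z))


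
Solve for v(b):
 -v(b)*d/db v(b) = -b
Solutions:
 v(b) = -sqrt(C1 + b^2)
 v(b) = sqrt(C1 + b^2)


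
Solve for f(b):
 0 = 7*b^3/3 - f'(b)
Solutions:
 f(b) = C1 + 7*b^4/12


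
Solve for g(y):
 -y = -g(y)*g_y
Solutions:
 g(y) = -sqrt(C1 + y^2)
 g(y) = sqrt(C1 + y^2)


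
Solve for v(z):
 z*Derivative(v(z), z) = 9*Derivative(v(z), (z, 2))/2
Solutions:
 v(z) = C1 + C2*erfi(z/3)


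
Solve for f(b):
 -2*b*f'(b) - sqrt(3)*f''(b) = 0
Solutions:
 f(b) = C1 + C2*erf(3^(3/4)*b/3)


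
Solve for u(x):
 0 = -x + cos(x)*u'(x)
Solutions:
 u(x) = C1 + Integral(x/cos(x), x)


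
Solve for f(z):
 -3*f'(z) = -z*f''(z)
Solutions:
 f(z) = C1 + C2*z^4


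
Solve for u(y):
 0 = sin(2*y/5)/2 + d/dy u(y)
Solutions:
 u(y) = C1 + 5*cos(2*y/5)/4


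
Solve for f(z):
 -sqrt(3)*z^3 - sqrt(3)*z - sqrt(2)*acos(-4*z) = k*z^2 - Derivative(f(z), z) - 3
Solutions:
 f(z) = C1 + k*z^3/3 + sqrt(3)*z^4/4 + sqrt(3)*z^2/2 - 3*z + sqrt(2)*(z*acos(-4*z) + sqrt(1 - 16*z^2)/4)


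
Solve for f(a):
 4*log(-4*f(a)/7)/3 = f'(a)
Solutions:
 -3*Integral(1/(log(-_y) - log(7) + 2*log(2)), (_y, f(a)))/4 = C1 - a


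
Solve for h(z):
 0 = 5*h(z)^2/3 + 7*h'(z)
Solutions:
 h(z) = 21/(C1 + 5*z)


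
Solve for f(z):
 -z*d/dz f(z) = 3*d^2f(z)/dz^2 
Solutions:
 f(z) = C1 + C2*erf(sqrt(6)*z/6)


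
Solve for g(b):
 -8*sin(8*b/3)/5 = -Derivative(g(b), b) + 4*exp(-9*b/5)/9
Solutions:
 g(b) = C1 - 3*cos(8*b/3)/5 - 20*exp(-9*b/5)/81


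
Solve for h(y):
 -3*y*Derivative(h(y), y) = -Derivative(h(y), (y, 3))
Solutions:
 h(y) = C1 + Integral(C2*airyai(3^(1/3)*y) + C3*airybi(3^(1/3)*y), y)


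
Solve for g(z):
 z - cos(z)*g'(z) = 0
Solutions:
 g(z) = C1 + Integral(z/cos(z), z)


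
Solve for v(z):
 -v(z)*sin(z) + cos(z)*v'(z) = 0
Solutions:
 v(z) = C1/cos(z)


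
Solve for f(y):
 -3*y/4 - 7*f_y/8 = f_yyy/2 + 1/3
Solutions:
 f(y) = C1 + C2*sin(sqrt(7)*y/2) + C3*cos(sqrt(7)*y/2) - 3*y^2/7 - 8*y/21


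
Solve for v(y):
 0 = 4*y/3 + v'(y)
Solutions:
 v(y) = C1 - 2*y^2/3


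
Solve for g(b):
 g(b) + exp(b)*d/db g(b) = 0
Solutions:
 g(b) = C1*exp(exp(-b))


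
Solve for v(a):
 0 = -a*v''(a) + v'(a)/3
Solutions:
 v(a) = C1 + C2*a^(4/3)


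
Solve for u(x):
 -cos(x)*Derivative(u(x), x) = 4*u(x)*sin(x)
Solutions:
 u(x) = C1*cos(x)^4


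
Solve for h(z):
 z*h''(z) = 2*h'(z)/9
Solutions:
 h(z) = C1 + C2*z^(11/9)


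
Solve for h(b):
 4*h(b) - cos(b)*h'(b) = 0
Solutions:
 h(b) = C1*(sin(b)^2 + 2*sin(b) + 1)/(sin(b)^2 - 2*sin(b) + 1)


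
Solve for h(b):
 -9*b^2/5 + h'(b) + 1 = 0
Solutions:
 h(b) = C1 + 3*b^3/5 - b


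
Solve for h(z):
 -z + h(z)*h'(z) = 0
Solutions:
 h(z) = -sqrt(C1 + z^2)
 h(z) = sqrt(C1 + z^2)


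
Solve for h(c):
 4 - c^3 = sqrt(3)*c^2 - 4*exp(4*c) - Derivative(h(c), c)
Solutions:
 h(c) = C1 + c^4/4 + sqrt(3)*c^3/3 - 4*c - exp(4*c)


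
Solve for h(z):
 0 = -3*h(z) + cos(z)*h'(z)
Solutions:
 h(z) = C1*(sin(z) + 1)^(3/2)/(sin(z) - 1)^(3/2)


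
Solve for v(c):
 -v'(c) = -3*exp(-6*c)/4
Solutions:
 v(c) = C1 - exp(-6*c)/8


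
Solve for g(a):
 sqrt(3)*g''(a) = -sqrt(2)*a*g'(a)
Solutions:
 g(a) = C1 + C2*erf(6^(3/4)*a/6)


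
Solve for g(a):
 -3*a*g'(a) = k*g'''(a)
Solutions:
 g(a) = C1 + Integral(C2*airyai(3^(1/3)*a*(-1/k)^(1/3)) + C3*airybi(3^(1/3)*a*(-1/k)^(1/3)), a)


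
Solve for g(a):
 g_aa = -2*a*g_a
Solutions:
 g(a) = C1 + C2*erf(a)


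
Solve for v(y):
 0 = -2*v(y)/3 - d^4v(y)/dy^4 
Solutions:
 v(y) = (C1*sin(6^(3/4)*y/6) + C2*cos(6^(3/4)*y/6))*exp(-6^(3/4)*y/6) + (C3*sin(6^(3/4)*y/6) + C4*cos(6^(3/4)*y/6))*exp(6^(3/4)*y/6)


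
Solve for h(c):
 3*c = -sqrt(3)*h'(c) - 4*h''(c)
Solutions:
 h(c) = C1 + C2*exp(-sqrt(3)*c/4) - sqrt(3)*c^2/2 + 4*c


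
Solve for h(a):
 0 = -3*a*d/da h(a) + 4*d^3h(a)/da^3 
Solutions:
 h(a) = C1 + Integral(C2*airyai(6^(1/3)*a/2) + C3*airybi(6^(1/3)*a/2), a)


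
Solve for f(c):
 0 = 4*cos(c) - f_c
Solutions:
 f(c) = C1 + 4*sin(c)


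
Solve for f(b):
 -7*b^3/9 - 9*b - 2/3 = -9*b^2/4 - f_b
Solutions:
 f(b) = C1 + 7*b^4/36 - 3*b^3/4 + 9*b^2/2 + 2*b/3


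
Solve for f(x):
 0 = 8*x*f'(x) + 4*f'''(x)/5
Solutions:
 f(x) = C1 + Integral(C2*airyai(-10^(1/3)*x) + C3*airybi(-10^(1/3)*x), x)


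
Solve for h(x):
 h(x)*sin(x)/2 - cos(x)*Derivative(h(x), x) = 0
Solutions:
 h(x) = C1/sqrt(cos(x))


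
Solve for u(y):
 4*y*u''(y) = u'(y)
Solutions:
 u(y) = C1 + C2*y^(5/4)


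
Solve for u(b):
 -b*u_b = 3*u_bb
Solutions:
 u(b) = C1 + C2*erf(sqrt(6)*b/6)


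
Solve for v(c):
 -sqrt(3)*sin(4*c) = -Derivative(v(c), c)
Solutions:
 v(c) = C1 - sqrt(3)*cos(4*c)/4


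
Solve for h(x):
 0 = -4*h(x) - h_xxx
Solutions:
 h(x) = C3*exp(-2^(2/3)*x) + (C1*sin(2^(2/3)*sqrt(3)*x/2) + C2*cos(2^(2/3)*sqrt(3)*x/2))*exp(2^(2/3)*x/2)


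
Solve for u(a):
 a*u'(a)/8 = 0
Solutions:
 u(a) = C1


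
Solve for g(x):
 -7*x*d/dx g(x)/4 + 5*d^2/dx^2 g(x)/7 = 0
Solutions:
 g(x) = C1 + C2*erfi(7*sqrt(10)*x/20)


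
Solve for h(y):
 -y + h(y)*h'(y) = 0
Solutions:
 h(y) = -sqrt(C1 + y^2)
 h(y) = sqrt(C1 + y^2)


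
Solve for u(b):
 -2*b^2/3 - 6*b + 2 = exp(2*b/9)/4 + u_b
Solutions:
 u(b) = C1 - 2*b^3/9 - 3*b^2 + 2*b - 9*exp(2*b/9)/8


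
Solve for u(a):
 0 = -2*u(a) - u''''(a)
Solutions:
 u(a) = (C1*sin(2^(3/4)*a/2) + C2*cos(2^(3/4)*a/2))*exp(-2^(3/4)*a/2) + (C3*sin(2^(3/4)*a/2) + C4*cos(2^(3/4)*a/2))*exp(2^(3/4)*a/2)


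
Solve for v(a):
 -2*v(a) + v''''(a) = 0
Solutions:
 v(a) = C1*exp(-2^(1/4)*a) + C2*exp(2^(1/4)*a) + C3*sin(2^(1/4)*a) + C4*cos(2^(1/4)*a)


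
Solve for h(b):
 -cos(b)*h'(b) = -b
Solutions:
 h(b) = C1 + Integral(b/cos(b), b)


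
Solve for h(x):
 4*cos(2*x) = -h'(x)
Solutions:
 h(x) = C1 - 2*sin(2*x)


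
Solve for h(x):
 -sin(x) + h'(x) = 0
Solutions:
 h(x) = C1 - cos(x)


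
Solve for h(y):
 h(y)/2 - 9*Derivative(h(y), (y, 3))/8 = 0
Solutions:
 h(y) = C3*exp(2^(2/3)*3^(1/3)*y/3) + (C1*sin(2^(2/3)*3^(5/6)*y/6) + C2*cos(2^(2/3)*3^(5/6)*y/6))*exp(-2^(2/3)*3^(1/3)*y/6)


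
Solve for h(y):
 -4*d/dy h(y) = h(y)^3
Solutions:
 h(y) = -sqrt(2)*sqrt(-1/(C1 - y))
 h(y) = sqrt(2)*sqrt(-1/(C1 - y))


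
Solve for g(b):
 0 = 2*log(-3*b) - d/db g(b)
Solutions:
 g(b) = C1 + 2*b*log(-b) + 2*b*(-1 + log(3))


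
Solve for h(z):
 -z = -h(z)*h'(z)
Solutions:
 h(z) = -sqrt(C1 + z^2)
 h(z) = sqrt(C1 + z^2)


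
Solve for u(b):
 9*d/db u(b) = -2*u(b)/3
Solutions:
 u(b) = C1*exp(-2*b/27)


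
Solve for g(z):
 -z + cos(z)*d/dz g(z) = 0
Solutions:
 g(z) = C1 + Integral(z/cos(z), z)


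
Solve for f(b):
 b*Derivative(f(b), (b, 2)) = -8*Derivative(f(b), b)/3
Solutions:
 f(b) = C1 + C2/b^(5/3)


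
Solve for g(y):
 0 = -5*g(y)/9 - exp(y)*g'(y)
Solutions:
 g(y) = C1*exp(5*exp(-y)/9)


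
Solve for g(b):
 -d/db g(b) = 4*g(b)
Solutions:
 g(b) = C1*exp(-4*b)


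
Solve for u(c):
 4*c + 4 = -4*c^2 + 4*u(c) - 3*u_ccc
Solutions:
 u(c) = C3*exp(6^(2/3)*c/3) + c^2 + c + (C1*sin(2^(2/3)*3^(1/6)*c/2) + C2*cos(2^(2/3)*3^(1/6)*c/2))*exp(-6^(2/3)*c/6) + 1


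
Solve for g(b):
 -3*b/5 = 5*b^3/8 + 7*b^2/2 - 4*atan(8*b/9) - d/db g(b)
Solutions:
 g(b) = C1 + 5*b^4/32 + 7*b^3/6 + 3*b^2/10 - 4*b*atan(8*b/9) + 9*log(64*b^2 + 81)/4


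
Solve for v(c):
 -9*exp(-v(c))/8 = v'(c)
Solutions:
 v(c) = log(C1 - 9*c/8)


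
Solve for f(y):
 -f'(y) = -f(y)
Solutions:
 f(y) = C1*exp(y)


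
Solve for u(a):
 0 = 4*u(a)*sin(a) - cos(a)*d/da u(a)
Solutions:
 u(a) = C1/cos(a)^4


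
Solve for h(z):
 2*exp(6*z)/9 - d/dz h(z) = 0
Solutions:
 h(z) = C1 + exp(6*z)/27


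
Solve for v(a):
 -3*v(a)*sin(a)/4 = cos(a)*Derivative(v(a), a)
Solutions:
 v(a) = C1*cos(a)^(3/4)


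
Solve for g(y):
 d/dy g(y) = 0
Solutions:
 g(y) = C1


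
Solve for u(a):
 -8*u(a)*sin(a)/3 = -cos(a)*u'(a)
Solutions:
 u(a) = C1/cos(a)^(8/3)


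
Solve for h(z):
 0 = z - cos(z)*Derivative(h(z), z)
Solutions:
 h(z) = C1 + Integral(z/cos(z), z)


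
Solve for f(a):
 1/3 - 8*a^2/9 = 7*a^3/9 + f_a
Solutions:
 f(a) = C1 - 7*a^4/36 - 8*a^3/27 + a/3


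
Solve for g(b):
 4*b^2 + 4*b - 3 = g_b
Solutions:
 g(b) = C1 + 4*b^3/3 + 2*b^2 - 3*b


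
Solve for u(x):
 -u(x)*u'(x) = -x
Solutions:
 u(x) = -sqrt(C1 + x^2)
 u(x) = sqrt(C1 + x^2)


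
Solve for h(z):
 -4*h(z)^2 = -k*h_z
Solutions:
 h(z) = -k/(C1*k + 4*z)


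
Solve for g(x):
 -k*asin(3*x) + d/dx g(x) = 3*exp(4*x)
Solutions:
 g(x) = C1 + k*(x*asin(3*x) + sqrt(1 - 9*x^2)/3) + 3*exp(4*x)/4


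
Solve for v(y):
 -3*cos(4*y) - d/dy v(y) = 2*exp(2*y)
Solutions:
 v(y) = C1 - exp(2*y) - 3*sin(4*y)/4


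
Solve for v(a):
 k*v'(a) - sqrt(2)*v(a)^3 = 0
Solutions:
 v(a) = -sqrt(2)*sqrt(-k/(C1*k + sqrt(2)*a))/2
 v(a) = sqrt(2)*sqrt(-k/(C1*k + sqrt(2)*a))/2


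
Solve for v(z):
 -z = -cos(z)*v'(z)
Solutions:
 v(z) = C1 + Integral(z/cos(z), z)


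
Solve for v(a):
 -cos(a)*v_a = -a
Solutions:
 v(a) = C1 + Integral(a/cos(a), a)


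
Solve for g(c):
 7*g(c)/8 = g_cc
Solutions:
 g(c) = C1*exp(-sqrt(14)*c/4) + C2*exp(sqrt(14)*c/4)


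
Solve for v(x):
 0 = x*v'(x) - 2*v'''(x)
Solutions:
 v(x) = C1 + Integral(C2*airyai(2^(2/3)*x/2) + C3*airybi(2^(2/3)*x/2), x)


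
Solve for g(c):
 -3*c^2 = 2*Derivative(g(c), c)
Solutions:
 g(c) = C1 - c^3/2


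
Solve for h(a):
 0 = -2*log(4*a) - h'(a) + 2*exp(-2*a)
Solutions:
 h(a) = C1 - 2*a*log(a) + 2*a*(1 - 2*log(2)) - exp(-2*a)


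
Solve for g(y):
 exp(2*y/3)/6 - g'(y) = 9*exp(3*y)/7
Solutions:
 g(y) = C1 + exp(2*y/3)/4 - 3*exp(3*y)/7
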